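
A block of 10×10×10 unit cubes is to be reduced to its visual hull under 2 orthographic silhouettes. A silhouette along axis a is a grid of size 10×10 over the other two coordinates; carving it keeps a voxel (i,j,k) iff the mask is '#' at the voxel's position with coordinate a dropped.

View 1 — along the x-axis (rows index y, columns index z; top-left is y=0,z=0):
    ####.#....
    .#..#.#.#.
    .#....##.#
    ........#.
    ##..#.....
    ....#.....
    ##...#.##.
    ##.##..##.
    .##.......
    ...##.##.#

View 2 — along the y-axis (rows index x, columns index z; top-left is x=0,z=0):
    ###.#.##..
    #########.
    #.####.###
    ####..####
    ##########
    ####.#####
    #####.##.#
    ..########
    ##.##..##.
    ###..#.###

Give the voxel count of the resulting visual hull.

|visual hull| = 288

initial block: 10^3 = 1000
carve view 1 (along x, YZ-mask fill 36/100): 360 voxels remain
carve view 2 (along y, XZ-mask fill 79/100): 288 voxels remain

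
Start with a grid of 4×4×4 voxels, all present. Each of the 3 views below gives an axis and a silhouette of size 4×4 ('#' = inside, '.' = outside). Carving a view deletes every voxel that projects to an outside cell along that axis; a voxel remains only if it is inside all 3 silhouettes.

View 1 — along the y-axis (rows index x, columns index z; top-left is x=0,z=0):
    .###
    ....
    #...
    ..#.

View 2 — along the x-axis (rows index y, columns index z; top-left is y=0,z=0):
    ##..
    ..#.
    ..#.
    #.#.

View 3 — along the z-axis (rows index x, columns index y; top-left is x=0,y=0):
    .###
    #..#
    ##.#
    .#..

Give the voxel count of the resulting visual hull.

voxel count = 6

start: 4×4×4 = 64 voxels
carve view 1 (along y, XZ-mask fill 5/16): 20 voxels remain
carve view 2 (along x, YZ-mask fill 6/16): 9 voxels remain
carve view 3 (along z, XY-mask fill 9/16): 6 voxels remain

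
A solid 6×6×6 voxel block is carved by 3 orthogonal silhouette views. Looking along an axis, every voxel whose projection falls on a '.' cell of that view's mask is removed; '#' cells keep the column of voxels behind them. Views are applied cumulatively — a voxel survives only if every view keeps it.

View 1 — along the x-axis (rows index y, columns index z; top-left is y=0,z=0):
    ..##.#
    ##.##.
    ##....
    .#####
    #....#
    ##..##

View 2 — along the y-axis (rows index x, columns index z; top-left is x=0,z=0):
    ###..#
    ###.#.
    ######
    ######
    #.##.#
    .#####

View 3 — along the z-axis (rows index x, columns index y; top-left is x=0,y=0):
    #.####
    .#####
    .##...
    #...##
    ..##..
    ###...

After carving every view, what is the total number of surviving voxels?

start: 6×6×6 = 216 voxels
step 1: project along x, AND mask (20/36) → |grid| = 120
step 2: project along y, AND mask (29/36) → |grid| = 96
step 3: project along z, AND mask (20/36) → |grid| = 50

50 voxels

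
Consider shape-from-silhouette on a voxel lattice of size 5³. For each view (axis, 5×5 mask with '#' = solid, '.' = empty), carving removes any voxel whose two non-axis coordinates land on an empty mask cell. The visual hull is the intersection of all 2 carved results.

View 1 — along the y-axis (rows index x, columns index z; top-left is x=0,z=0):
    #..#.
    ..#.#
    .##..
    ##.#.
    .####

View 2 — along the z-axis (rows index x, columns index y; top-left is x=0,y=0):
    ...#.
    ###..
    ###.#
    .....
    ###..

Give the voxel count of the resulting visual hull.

initial block: 5^3 = 125
step 1: project along y, AND mask (13/25) → |grid| = 65
step 2: project along z, AND mask (11/25) → |grid| = 28

remaining voxels: 28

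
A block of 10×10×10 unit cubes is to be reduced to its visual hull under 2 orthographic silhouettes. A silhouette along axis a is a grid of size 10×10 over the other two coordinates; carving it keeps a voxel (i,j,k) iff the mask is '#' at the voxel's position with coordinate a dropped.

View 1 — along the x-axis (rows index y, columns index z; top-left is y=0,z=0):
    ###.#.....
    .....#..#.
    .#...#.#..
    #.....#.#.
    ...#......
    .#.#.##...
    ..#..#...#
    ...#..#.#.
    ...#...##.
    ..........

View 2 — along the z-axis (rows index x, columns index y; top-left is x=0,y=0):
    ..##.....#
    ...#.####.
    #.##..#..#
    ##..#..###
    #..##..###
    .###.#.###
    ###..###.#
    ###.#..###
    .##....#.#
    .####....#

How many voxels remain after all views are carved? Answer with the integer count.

start: 10×10×10 = 1000 voxels
V1 x: intersect with YZ mask (26 set) -- 260 left
V2 z: intersect with XY mask (55 set) -- 132 left

remaining voxels: 132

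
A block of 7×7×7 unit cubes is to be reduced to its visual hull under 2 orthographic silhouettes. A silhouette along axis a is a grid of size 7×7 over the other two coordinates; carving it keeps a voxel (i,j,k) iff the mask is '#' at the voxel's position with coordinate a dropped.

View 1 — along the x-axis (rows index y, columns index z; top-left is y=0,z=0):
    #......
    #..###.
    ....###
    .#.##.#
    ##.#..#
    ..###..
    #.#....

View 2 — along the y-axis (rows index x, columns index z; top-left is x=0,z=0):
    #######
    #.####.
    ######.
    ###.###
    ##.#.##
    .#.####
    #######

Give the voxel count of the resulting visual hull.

123 voxels

start: 7×7×7 = 343 voxels
  1. axis=0 (YZ plane), |mask|=21  ⇒  voxels=147
  2. axis=1 (XZ plane), |mask|=41  ⇒  voxels=123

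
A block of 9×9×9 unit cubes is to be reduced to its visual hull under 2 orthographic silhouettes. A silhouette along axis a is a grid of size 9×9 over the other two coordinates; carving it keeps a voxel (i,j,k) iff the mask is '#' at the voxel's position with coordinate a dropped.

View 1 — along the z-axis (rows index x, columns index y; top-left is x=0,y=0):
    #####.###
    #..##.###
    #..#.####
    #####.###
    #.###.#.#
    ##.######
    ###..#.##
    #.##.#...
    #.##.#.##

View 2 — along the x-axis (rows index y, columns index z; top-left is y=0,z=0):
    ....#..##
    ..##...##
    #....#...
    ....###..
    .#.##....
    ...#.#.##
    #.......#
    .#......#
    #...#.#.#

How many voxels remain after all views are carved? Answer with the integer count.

full grid |V| = 729
V1 z: intersect with XY mask (58 set) -- 522 left
V2 x: intersect with YZ mask (27 set) -- 172 left

172 voxels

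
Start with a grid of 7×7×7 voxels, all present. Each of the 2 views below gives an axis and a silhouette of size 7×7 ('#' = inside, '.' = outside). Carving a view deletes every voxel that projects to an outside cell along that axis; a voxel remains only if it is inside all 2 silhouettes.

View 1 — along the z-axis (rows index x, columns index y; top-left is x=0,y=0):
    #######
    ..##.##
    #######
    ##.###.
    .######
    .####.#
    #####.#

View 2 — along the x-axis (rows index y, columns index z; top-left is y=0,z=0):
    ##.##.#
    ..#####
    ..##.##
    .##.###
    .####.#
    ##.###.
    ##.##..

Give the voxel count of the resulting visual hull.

voxel count = 188

before carving: 343 voxels (7×7×7)
  1. axis=2 (XY plane), |mask|=40  ⇒  voxels=280
  2. axis=0 (YZ plane), |mask|=33  ⇒  voxels=188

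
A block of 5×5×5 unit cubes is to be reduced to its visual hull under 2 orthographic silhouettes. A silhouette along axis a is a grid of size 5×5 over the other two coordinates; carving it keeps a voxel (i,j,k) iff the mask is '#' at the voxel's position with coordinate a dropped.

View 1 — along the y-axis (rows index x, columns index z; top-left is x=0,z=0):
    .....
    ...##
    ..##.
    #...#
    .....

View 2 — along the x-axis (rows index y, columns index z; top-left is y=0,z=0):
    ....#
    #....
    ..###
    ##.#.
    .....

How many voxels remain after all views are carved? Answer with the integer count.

remaining voxels: 11

before carving: 125 voxels (5×5×5)
step 1: project along y, AND mask (6/25) → |grid| = 30
step 2: project along x, AND mask (8/25) → |grid| = 11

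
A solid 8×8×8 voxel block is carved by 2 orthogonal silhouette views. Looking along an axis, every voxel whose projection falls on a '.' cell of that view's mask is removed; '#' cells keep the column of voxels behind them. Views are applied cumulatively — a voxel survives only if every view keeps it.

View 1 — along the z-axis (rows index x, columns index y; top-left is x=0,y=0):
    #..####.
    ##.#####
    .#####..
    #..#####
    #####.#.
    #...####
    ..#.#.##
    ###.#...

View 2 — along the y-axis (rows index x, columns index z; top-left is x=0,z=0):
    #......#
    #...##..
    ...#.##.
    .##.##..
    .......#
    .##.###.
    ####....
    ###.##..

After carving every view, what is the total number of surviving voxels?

|visual hull| = 137

before carving: 512 voxels (8×8×8)
carve view 1 (along z, XY-mask fill 42/64): 336 voxels remain
carve view 2 (along y, XZ-mask fill 27/64): 137 voxels remain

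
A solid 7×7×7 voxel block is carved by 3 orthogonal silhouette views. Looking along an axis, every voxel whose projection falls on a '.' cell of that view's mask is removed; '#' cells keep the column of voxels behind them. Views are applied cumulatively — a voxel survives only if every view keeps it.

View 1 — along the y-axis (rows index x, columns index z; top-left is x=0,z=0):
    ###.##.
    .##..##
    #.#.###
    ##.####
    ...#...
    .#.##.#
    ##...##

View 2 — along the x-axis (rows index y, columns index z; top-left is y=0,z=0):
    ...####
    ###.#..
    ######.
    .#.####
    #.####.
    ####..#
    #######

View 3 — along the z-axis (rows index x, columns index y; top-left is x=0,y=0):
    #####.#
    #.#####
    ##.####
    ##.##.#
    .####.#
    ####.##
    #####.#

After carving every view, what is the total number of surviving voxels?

122 voxels

initial block: 7^3 = 343
  1. axis=1 (XZ plane), |mask|=29  ⇒  voxels=203
  2. axis=0 (YZ plane), |mask|=36  ⇒  voxels=147
  3. axis=2 (XY plane), |mask|=40  ⇒  voxels=122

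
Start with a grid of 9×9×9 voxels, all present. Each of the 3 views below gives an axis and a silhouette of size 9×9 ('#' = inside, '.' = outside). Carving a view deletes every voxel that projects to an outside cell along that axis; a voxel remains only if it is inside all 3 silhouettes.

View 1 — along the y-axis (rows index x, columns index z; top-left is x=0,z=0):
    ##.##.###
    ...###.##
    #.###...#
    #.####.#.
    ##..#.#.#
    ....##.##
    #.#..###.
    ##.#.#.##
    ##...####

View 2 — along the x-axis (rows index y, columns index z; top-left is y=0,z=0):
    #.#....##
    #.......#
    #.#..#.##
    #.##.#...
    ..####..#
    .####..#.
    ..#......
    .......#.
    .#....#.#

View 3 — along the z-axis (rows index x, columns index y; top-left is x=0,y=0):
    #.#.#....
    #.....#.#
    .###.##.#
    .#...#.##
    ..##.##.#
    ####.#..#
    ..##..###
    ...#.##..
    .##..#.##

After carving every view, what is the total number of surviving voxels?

start: 9×9×9 = 729 voxels
carve view 1 (along y, XZ-mask fill 49/81): 441 voxels remain
carve view 2 (along x, YZ-mask fill 30/81): 166 voxels remain
carve view 3 (along z, XY-mask fill 40/81): 77 voxels remain

|visual hull| = 77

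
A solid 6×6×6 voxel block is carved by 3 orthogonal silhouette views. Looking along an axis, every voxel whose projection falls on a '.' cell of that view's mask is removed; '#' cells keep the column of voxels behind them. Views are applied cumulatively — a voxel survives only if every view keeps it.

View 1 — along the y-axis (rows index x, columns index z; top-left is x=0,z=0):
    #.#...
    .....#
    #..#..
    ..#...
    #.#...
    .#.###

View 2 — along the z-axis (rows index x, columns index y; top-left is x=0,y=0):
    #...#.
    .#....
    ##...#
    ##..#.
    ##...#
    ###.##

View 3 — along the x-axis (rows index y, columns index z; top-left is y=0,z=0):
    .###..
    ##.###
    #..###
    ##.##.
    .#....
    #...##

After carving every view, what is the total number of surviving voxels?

|visual hull| = 22

initial block: 6^3 = 216
V1 y: intersect with XZ mask (12 set) -- 72 left
V2 z: intersect with XY mask (17 set) -- 40 left
V3 x: intersect with YZ mask (20 set) -- 22 left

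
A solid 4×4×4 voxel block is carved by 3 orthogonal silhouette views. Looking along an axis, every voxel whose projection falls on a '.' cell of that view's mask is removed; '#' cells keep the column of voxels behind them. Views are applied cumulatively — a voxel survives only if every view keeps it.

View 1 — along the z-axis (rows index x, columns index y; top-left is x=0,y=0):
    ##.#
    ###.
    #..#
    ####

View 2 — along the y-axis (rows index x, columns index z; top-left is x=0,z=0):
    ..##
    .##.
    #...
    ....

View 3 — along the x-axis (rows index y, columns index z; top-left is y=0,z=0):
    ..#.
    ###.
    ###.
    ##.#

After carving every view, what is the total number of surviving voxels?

voxel count = 9

before carving: 64 voxels (4×4×4)
V1 z: intersect with XY mask (12 set) -- 48 left
V2 y: intersect with XZ mask (5 set) -- 14 left
V3 x: intersect with YZ mask (10 set) -- 9 left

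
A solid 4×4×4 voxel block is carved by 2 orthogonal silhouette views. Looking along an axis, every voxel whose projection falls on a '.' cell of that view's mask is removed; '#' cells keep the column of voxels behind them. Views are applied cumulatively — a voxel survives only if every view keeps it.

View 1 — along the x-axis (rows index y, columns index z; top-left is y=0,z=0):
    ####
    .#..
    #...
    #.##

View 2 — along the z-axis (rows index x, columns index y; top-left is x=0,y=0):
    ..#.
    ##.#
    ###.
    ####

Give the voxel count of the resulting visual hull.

initial block: 4^3 = 64
step 1: project along x, AND mask (9/16) → |grid| = 36
step 2: project along z, AND mask (11/16) → |grid| = 24

|visual hull| = 24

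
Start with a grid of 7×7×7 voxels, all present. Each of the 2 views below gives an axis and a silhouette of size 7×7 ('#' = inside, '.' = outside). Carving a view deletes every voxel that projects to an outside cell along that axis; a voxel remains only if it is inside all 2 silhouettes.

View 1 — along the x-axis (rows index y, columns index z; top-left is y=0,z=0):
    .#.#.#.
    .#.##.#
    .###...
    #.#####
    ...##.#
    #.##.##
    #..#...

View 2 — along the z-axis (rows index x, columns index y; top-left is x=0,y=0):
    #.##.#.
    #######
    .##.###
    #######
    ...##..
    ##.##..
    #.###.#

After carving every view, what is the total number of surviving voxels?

full grid |V| = 343
step 1: project along x, AND mask (26/49) → |grid| = 182
step 2: project along z, AND mask (34/49) → |grid| = 128

|visual hull| = 128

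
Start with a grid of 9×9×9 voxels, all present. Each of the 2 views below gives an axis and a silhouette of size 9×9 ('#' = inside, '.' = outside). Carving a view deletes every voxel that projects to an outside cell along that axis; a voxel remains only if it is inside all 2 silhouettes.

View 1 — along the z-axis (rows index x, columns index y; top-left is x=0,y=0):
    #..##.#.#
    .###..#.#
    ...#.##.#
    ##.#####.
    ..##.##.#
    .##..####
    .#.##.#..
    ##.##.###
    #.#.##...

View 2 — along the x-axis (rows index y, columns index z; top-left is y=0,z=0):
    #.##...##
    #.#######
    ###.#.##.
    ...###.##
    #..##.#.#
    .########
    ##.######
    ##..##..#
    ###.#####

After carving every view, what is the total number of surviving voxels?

start: 9×9×9 = 729 voxels
V1 z: intersect with XY mask (47 set) -- 423 left
V2 x: intersect with YZ mask (58 set) -- 311 left

voxel count = 311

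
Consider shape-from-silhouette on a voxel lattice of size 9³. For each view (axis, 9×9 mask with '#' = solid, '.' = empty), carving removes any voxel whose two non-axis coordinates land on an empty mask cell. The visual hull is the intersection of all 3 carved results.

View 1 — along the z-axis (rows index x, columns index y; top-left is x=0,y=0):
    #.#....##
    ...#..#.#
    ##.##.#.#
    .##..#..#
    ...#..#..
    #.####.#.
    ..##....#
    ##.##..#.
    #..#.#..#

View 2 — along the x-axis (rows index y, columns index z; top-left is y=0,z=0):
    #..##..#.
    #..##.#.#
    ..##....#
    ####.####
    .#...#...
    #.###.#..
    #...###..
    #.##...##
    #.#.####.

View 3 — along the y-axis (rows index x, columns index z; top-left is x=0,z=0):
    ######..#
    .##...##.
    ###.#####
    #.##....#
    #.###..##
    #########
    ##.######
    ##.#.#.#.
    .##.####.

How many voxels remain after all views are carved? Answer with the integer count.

|visual hull| = 137

start: 9×9×9 = 729 voxels
after view 1 [z-axis, 37 of 81 cells solid] → remaining = 333
after view 2 [x-axis, 42 of 81 cells solid] → remaining = 187
after view 3 [y-axis, 57 of 81 cells solid] → remaining = 137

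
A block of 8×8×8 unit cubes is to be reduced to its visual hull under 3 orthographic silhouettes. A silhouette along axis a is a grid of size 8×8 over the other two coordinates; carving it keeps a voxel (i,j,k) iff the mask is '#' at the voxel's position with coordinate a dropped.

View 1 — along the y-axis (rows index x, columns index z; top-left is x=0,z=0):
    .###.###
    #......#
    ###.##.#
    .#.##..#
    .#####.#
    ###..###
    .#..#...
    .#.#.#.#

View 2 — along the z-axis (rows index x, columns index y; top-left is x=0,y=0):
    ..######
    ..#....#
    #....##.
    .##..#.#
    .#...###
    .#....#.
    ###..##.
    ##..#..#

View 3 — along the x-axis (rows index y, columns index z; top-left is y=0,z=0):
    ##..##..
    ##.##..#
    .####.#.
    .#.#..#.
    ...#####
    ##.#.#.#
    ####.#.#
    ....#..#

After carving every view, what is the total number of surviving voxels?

voxel count = 87

start: 8×8×8 = 512 voxels
  1. axis=1 (XZ plane), |mask|=36  ⇒  voxels=288
  2. axis=2 (XY plane), |mask|=30  ⇒  voxels=136
  3. axis=0 (YZ plane), |mask|=35  ⇒  voxels=87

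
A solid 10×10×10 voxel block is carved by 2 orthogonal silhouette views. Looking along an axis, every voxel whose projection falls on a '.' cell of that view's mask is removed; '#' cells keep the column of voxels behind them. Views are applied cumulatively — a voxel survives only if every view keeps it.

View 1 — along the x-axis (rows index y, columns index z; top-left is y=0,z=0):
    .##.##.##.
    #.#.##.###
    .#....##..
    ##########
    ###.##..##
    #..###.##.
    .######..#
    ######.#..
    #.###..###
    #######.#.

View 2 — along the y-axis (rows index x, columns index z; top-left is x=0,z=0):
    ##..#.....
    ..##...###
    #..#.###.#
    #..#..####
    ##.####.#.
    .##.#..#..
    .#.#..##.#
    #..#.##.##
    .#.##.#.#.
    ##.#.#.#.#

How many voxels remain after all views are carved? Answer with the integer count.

start: 10×10×10 = 1000 voxels
after view 1 [x-axis, 68 of 100 cells solid] → remaining = 680
after view 2 [y-axis, 53 of 100 cells solid] → remaining = 347

remaining voxels: 347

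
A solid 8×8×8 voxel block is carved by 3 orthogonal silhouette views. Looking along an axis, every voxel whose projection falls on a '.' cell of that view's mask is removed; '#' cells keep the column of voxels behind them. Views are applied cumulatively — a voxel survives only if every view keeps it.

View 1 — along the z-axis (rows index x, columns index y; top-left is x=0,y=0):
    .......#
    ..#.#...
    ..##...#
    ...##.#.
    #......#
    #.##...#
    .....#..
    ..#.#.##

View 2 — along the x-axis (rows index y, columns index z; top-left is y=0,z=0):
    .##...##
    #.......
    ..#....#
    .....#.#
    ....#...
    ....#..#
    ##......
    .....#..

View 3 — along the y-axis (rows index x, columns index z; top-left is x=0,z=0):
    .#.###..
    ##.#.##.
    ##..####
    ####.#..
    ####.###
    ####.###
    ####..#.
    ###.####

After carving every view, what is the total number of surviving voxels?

full grid |V| = 512
carve view 1 (along z, XY-mask fill 20/64): 160 voxels remain
carve view 2 (along x, YZ-mask fill 15/64): 36 voxels remain
carve view 3 (along y, XZ-mask fill 46/64): 28 voxels remain

|visual hull| = 28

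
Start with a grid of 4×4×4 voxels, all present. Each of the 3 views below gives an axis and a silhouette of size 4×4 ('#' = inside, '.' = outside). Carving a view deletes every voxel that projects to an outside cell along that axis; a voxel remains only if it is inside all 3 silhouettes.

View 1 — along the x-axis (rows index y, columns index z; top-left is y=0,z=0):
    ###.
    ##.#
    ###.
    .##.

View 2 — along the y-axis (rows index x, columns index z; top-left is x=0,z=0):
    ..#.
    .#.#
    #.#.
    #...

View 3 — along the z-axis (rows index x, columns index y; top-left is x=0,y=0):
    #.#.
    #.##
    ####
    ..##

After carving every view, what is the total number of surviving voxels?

|visual hull| = 12

full grid |V| = 64
carve view 1 (along x, YZ-mask fill 11/16): 44 voxels remain
carve view 2 (along y, XZ-mask fill 6/16): 17 voxels remain
carve view 3 (along z, XY-mask fill 11/16): 12 voxels remain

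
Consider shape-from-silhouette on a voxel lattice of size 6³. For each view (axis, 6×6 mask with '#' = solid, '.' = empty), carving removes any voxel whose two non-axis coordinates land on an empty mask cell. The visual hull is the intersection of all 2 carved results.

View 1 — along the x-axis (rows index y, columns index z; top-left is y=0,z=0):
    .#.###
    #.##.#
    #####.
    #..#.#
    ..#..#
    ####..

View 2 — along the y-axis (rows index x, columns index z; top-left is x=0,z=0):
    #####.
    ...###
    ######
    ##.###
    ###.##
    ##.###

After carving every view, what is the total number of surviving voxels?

initial block: 6^3 = 216
[1] x-view keeps 22 columns → grid now 132
[2] y-view keeps 29 columns → grid now 104

104 voxels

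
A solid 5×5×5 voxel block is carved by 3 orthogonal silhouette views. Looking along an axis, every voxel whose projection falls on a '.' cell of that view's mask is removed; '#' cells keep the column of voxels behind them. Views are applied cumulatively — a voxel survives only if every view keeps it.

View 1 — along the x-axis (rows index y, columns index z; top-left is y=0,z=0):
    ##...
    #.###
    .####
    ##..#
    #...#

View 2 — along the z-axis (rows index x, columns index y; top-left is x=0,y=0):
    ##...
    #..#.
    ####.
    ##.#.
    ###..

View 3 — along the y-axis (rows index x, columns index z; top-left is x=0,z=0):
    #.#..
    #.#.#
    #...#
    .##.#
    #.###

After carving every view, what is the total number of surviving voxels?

full grid |V| = 125
step 1: project along x, AND mask (15/25) → |grid| = 75
step 2: project along z, AND mask (14/25) → |grid| = 43
step 3: project along y, AND mask (14/25) → |grid| = 25

remaining voxels: 25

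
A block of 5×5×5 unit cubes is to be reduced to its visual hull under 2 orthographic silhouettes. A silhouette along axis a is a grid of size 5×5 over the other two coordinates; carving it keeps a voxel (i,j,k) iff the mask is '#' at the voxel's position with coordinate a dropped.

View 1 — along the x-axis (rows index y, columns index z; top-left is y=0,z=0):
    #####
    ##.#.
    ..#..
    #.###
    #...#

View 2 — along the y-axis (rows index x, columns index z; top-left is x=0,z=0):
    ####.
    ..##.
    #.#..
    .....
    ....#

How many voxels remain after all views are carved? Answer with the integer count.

28 voxels

full grid |V| = 125
[1] x-view keeps 15 columns → grid now 75
[2] y-view keeps 9 columns → grid now 28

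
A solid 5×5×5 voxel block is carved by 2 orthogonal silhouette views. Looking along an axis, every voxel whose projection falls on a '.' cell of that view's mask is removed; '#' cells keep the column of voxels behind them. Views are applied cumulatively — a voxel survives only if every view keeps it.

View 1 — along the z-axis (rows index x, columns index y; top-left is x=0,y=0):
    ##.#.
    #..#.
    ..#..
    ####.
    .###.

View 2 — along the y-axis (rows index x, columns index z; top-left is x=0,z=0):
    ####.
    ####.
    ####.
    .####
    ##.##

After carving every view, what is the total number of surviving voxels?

before carving: 125 voxels (5×5×5)
[1] z-view keeps 13 columns → grid now 65
[2] y-view keeps 20 columns → grid now 52

voxel count = 52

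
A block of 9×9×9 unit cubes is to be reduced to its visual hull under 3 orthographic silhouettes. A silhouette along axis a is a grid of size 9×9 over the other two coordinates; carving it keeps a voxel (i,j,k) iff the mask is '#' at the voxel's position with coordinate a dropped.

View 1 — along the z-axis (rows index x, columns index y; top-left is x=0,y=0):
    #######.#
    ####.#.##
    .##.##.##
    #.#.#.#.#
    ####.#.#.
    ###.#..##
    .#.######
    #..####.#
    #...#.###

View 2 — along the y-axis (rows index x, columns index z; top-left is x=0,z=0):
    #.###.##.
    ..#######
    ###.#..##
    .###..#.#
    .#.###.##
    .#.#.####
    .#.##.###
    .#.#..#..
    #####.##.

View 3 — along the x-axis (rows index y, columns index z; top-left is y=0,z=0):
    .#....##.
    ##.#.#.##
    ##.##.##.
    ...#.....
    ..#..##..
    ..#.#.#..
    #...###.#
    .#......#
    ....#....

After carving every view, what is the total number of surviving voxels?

initial block: 9^3 = 729
after view 1 [z-axis, 56 of 81 cells solid] → remaining = 504
after view 2 [y-axis, 52 of 81 cells solid] → remaining = 325
after view 3 [x-axis, 30 of 81 cells solid] → remaining = 120

remaining voxels: 120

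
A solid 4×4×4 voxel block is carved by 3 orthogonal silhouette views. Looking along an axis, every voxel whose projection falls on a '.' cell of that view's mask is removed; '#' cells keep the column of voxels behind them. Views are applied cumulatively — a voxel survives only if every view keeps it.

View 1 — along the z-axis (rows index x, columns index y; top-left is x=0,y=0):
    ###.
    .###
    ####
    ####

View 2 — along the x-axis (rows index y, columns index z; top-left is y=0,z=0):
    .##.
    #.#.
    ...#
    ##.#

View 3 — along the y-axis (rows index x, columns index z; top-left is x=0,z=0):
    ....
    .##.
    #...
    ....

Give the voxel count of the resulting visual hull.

4 voxels

initial block: 4^3 = 64
step 1: project along z, AND mask (14/16) → |grid| = 56
step 2: project along x, AND mask (8/16) → |grid| = 27
step 3: project along y, AND mask (3/16) → |grid| = 4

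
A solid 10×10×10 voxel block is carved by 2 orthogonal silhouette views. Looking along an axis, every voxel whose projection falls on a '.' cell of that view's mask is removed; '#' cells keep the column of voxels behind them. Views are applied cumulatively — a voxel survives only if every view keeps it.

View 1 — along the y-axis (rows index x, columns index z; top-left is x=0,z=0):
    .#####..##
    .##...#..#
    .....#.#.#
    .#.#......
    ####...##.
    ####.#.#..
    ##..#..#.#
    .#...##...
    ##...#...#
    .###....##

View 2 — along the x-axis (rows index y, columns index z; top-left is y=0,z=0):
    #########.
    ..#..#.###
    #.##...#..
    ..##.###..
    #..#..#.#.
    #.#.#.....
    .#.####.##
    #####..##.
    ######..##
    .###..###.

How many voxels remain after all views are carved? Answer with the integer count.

voxel count = 257

initial block: 10^3 = 1000
carve view 1 (along y, XZ-mask fill 45/100): 450 voxels remain
carve view 2 (along x, YZ-mask fill 58/100): 257 voxels remain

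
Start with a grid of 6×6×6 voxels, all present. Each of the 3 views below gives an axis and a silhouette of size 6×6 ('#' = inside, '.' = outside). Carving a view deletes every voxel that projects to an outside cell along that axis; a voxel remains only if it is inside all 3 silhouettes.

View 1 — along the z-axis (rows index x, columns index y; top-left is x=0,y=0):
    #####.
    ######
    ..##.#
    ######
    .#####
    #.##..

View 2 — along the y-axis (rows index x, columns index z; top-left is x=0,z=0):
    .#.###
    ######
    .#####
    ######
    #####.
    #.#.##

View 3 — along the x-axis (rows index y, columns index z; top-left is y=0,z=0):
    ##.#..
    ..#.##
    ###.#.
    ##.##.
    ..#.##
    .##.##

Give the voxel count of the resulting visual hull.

full grid |V| = 216
  1. axis=2 (XY plane), |mask|=28  ⇒  voxels=168
  2. axis=1 (XZ plane), |mask|=30  ⇒  voxels=144
  3. axis=0 (YZ plane), |mask|=21  ⇒  voxels=84

remaining voxels: 84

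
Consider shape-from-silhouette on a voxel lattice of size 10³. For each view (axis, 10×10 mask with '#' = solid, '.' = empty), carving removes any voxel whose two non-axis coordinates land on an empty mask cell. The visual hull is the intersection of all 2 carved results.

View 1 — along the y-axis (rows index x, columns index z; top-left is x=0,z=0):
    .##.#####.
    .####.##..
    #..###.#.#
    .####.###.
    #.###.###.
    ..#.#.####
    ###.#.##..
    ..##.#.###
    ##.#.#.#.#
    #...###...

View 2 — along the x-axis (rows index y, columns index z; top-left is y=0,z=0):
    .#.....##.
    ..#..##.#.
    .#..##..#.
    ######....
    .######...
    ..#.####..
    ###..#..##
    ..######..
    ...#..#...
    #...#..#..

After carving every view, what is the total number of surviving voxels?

284 voxels

initial block: 10^3 = 1000
  1. axis=1 (XZ plane), |mask|=61  ⇒  voxels=610
  2. axis=0 (YZ plane), |mask|=45  ⇒  voxels=284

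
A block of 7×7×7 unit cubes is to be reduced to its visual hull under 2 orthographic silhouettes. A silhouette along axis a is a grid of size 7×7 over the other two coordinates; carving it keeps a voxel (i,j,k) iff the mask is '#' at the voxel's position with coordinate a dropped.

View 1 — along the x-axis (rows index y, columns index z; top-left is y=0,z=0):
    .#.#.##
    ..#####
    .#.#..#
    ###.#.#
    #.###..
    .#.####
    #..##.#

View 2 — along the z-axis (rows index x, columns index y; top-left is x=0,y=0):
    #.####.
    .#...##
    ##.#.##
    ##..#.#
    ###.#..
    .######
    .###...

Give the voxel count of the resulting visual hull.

voxel count = 130

initial block: 7^3 = 343
carve view 1 (along x, YZ-mask fill 30/49): 210 voxels remain
carve view 2 (along z, XY-mask fill 30/49): 130 voxels remain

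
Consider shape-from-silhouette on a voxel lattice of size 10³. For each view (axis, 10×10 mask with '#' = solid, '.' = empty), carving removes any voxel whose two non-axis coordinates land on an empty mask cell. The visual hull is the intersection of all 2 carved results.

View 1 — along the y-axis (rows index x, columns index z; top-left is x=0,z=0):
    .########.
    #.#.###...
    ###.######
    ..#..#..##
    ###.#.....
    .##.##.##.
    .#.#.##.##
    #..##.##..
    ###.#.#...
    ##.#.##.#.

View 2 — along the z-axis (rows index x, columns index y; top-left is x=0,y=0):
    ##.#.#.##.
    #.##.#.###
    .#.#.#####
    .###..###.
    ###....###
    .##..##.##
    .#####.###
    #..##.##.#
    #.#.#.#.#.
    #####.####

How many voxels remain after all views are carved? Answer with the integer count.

remaining voxels: 387

full grid |V| = 1000
carve view 1 (along y, XZ-mask fill 58/100): 580 voxels remain
carve view 2 (along z, XY-mask fill 66/100): 387 voxels remain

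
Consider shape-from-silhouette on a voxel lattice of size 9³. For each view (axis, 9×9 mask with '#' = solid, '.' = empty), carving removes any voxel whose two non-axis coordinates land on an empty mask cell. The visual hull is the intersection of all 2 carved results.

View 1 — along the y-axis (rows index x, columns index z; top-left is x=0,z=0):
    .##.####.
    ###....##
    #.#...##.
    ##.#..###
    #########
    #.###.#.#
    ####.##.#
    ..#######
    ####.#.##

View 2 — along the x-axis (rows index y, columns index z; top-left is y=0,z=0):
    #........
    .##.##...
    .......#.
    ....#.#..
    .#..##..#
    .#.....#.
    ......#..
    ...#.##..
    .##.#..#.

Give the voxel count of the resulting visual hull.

full grid |V| = 729
carve view 1 (along y, XZ-mask fill 57/81): 513 voxels remain
carve view 2 (along x, YZ-mask fill 22/81): 133 voxels remain

remaining voxels: 133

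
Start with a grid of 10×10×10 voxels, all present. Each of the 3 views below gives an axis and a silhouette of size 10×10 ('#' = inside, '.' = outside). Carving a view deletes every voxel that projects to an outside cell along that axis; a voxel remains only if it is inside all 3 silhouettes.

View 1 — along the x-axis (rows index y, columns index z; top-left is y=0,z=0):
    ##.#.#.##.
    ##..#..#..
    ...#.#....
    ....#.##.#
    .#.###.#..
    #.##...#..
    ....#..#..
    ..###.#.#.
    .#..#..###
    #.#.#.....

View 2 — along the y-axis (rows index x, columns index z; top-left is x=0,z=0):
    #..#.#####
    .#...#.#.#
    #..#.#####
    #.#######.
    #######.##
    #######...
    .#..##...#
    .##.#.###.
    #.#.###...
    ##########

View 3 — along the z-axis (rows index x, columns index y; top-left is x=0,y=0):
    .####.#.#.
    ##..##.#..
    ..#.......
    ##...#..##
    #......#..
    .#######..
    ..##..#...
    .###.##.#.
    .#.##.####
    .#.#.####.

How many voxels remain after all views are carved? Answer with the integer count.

128 voxels

initial block: 10^3 = 1000
after view 1 [x-axis, 40 of 100 cells solid] → remaining = 400
after view 2 [y-axis, 67 of 100 cells solid] → remaining = 264
after view 3 [z-axis, 48 of 100 cells solid] → remaining = 128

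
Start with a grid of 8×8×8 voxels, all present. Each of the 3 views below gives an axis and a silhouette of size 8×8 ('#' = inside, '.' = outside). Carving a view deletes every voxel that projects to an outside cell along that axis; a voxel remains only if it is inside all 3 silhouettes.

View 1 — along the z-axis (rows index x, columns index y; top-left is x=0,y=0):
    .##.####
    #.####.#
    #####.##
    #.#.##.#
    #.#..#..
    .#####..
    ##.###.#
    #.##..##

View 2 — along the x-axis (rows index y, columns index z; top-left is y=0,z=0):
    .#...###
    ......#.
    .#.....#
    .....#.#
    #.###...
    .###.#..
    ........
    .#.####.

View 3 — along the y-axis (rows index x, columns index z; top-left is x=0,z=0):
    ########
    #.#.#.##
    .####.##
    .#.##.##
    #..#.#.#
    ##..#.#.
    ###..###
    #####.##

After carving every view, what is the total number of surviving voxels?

|visual hull| = 88

start: 8×8×8 = 512 voxels
after view 1 [z-axis, 43 of 64 cells solid] → remaining = 344
after view 2 [x-axis, 22 of 64 cells solid] → remaining = 130
after view 3 [y-axis, 45 of 64 cells solid] → remaining = 88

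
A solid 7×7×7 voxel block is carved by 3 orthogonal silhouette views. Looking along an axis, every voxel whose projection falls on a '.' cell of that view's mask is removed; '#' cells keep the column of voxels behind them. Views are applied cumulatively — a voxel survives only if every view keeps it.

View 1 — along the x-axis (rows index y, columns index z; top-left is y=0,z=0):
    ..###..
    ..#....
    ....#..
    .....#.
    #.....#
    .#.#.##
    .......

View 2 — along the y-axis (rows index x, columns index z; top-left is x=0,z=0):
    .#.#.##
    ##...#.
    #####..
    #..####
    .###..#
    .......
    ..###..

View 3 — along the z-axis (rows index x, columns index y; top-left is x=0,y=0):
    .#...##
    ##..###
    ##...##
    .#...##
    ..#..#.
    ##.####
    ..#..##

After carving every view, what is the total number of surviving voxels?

|visual hull| = 21

start: 7×7×7 = 343 voxels
[1] x-view keeps 12 columns → grid now 84
[2] y-view keeps 24 columns → grid now 41
[3] z-view keeps 26 columns → grid now 21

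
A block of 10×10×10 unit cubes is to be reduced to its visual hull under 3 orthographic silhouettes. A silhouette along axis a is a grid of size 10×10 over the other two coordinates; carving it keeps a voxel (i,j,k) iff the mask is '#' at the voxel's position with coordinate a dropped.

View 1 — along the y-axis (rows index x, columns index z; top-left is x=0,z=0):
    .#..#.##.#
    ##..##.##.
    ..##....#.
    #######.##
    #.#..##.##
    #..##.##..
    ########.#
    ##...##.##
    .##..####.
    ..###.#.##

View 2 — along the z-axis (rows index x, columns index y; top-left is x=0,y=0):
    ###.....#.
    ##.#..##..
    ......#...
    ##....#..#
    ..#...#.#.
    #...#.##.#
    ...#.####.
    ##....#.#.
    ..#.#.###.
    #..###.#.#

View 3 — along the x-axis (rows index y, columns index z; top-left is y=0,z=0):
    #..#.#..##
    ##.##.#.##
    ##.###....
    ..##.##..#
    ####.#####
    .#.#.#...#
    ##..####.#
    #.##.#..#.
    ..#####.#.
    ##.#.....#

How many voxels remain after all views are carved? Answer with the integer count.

remaining voxels: 151

before carving: 1000 voxels (10×10×10)
step 1: project along y, AND mask (61/100) → |grid| = 610
step 2: project along z, AND mask (42/100) → |grid| = 267
step 3: project along x, AND mask (57/100) → |grid| = 151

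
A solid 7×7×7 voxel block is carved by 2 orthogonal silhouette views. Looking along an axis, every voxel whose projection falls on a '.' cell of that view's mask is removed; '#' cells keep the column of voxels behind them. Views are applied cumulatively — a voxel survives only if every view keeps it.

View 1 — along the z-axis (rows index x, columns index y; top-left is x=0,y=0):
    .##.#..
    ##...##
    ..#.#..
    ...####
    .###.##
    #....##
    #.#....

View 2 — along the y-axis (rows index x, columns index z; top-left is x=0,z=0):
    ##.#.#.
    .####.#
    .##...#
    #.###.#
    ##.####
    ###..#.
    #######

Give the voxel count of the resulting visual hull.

start: 7×7×7 = 343 voxels
after view 1 [z-axis, 23 of 49 cells solid] → remaining = 161
after view 2 [y-axis, 34 of 49 cells solid] → remaining = 114

voxel count = 114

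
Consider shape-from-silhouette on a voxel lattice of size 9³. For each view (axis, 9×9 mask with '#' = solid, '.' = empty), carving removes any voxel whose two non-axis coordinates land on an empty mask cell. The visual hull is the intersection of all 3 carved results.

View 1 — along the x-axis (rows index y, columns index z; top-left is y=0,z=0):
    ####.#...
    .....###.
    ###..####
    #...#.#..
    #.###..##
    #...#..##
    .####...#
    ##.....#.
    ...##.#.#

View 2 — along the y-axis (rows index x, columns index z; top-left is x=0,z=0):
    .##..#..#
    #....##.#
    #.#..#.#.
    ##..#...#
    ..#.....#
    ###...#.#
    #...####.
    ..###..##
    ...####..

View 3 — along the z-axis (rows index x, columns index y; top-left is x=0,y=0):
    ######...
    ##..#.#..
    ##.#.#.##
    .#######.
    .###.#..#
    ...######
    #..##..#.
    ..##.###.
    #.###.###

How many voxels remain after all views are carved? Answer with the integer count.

initial block: 9^3 = 729
after view 1 [x-axis, 40 of 81 cells solid] → remaining = 360
after view 2 [y-axis, 37 of 81 cells solid] → remaining = 166
after view 3 [z-axis, 50 of 81 cells solid] → remaining = 97

97 voxels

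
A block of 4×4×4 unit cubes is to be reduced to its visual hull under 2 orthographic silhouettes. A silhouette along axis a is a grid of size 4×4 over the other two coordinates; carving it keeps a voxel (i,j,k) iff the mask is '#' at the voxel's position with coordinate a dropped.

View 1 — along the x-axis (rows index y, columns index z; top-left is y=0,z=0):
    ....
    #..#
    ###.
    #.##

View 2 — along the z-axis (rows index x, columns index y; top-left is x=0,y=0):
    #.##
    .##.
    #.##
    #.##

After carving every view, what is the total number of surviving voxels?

initial block: 4^3 = 64
  1. axis=0 (YZ plane), |mask|=8  ⇒  voxels=32
  2. axis=2 (XY plane), |mask|=11  ⇒  voxels=23

voxel count = 23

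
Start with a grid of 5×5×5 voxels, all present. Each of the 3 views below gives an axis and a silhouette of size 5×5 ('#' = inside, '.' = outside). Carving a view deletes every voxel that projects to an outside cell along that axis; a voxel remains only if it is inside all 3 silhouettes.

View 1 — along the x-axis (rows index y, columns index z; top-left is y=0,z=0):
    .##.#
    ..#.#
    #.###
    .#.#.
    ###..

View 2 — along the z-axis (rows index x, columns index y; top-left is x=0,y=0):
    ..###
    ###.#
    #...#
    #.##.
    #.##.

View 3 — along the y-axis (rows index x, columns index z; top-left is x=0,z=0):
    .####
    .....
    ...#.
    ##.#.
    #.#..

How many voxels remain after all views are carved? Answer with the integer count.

voxel count = 15

initial block: 5^3 = 125
carve view 1 (along x, YZ-mask fill 14/25): 70 voxels remain
carve view 2 (along z, XY-mask fill 15/25): 45 voxels remain
carve view 3 (along y, XZ-mask fill 10/25): 15 voxels remain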